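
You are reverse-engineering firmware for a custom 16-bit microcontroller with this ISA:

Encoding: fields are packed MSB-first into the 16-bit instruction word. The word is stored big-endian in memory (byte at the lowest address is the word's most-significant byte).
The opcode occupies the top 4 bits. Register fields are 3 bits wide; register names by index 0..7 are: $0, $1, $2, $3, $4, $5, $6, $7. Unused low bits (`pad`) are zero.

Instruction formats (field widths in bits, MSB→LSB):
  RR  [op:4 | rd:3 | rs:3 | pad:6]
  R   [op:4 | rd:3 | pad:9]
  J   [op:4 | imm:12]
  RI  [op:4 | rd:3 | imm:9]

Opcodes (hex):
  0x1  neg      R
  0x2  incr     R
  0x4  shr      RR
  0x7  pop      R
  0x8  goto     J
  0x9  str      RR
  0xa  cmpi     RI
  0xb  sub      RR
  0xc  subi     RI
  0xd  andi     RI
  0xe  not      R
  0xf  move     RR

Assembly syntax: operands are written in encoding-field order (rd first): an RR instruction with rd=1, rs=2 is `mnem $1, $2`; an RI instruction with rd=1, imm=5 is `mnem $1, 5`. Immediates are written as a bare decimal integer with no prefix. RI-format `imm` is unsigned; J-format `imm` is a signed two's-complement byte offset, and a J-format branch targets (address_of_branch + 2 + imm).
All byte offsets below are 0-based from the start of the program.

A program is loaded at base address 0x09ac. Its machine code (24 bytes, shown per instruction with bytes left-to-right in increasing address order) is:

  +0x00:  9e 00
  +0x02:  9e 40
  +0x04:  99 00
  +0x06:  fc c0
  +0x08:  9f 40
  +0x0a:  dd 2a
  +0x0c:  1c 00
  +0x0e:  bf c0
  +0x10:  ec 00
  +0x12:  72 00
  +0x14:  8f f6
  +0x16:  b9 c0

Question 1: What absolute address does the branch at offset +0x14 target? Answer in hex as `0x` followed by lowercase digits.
off 0x14: read 8f f6 as big → 0x8ff6
  op=0x8ff6>>12=0x8 ⇒ goto (J)
  imm: (w>>0)&0xfff=0xff6 (s12→-10) → -10
  target = base 0x09ac + off 0x14 + 2 + imm -10 = 0x09b8

0x09b8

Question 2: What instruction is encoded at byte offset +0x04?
off 0x04: read 99 00 as big → 0x9900
  opcode bits[15:12]=0x9: str/RR
  [11:9] rd=4 = $4
  [8:6] rs=4 = $4

str $4, $4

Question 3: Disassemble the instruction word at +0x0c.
neg $6

off 0x0c: read 1c 00 as big → 0x1c00
  opcode bits[15:12]=0x1: neg/R
  [11:9] rd=6 = $6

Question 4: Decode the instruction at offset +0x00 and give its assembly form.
off 0x00: read 9e 00 as big → 0x9e00
  top 4b → 0x9 → str [RR]
  rd: (w>>9)&0x7=0x7 → $7
  rs: (w>>6)&0x7=0x0 → $0

str $7, $0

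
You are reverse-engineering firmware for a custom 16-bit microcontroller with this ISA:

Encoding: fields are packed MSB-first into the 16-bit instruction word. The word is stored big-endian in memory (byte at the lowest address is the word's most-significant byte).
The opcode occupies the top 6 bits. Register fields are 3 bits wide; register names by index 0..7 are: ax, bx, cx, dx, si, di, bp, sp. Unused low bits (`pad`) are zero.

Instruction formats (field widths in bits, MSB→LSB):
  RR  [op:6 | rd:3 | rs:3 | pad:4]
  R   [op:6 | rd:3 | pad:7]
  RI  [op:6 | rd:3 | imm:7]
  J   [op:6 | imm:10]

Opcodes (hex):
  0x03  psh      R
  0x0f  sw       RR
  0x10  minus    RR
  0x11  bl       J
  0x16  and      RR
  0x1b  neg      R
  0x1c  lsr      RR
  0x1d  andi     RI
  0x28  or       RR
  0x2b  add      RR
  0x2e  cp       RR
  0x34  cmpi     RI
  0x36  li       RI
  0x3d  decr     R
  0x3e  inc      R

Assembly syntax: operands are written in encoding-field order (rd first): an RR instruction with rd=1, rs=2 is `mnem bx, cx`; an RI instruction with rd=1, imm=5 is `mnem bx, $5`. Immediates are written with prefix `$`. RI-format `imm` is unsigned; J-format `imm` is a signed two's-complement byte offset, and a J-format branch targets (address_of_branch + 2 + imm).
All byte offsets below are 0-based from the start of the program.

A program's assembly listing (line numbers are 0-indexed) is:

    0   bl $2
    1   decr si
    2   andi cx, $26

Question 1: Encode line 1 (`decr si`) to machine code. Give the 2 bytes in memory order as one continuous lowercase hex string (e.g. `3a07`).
L1: decr op=0x3d:6|rd=4:3|pad=0:7 ⇒ 0xf600 ⇒ big f6 00

f600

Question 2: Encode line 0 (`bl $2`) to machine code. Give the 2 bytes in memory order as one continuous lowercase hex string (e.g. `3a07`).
0. bl fields op=0x11:6|imm=2:10 → word 4402h → 44 02

4402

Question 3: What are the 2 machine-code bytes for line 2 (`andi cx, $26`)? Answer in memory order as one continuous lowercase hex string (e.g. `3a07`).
751a

line 2 (andi): pack op=0x1d:6|rd=2:3|imm=26:7 = 0x751a; big→ 75 1a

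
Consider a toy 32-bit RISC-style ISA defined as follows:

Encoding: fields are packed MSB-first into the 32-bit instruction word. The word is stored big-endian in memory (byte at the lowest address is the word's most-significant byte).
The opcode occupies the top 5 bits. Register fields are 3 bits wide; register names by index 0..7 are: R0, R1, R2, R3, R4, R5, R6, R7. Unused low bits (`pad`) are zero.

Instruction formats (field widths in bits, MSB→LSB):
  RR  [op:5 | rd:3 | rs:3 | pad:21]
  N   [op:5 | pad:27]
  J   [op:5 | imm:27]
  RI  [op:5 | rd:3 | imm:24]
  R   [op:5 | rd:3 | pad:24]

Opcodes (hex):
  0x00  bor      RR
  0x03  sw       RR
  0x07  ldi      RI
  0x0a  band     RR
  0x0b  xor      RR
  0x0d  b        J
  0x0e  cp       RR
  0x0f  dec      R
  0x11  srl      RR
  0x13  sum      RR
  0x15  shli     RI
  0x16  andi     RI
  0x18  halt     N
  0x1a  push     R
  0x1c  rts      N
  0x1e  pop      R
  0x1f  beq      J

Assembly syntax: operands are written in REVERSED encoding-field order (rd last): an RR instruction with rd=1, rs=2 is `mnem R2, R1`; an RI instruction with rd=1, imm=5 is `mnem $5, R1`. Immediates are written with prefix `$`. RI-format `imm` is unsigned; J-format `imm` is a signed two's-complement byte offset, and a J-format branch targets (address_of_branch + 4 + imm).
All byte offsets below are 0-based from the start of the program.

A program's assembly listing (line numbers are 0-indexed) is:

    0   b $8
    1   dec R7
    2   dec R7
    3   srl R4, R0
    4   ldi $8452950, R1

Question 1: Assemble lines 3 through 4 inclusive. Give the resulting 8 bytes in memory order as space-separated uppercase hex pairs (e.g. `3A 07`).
88 80 00 00 39 80 FB 56

3. srl fields op=0x11:5|rd=0:3|rs=4:3|pad=0:21 → word 88800000h → 88 80 00 00
4. ldi fields op=0x7:5|rd=1:3|imm=8452950:24 → word 3980fb56h → 39 80 fb 56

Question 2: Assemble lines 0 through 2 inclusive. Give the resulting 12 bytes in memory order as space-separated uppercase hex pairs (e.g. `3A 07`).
68 00 00 08 7F 00 00 00 7F 00 00 00

0. b fields op=0xd:5|imm=8:27 → word 68000008h → 68 00 00 08
1. dec fields op=0xf:5|rd=7:3|pad=0:24 → word 7f000000h → 7f 00 00 00
2. dec fields op=0xf:5|rd=7:3|pad=0:24 → word 7f000000h → 7f 00 00 00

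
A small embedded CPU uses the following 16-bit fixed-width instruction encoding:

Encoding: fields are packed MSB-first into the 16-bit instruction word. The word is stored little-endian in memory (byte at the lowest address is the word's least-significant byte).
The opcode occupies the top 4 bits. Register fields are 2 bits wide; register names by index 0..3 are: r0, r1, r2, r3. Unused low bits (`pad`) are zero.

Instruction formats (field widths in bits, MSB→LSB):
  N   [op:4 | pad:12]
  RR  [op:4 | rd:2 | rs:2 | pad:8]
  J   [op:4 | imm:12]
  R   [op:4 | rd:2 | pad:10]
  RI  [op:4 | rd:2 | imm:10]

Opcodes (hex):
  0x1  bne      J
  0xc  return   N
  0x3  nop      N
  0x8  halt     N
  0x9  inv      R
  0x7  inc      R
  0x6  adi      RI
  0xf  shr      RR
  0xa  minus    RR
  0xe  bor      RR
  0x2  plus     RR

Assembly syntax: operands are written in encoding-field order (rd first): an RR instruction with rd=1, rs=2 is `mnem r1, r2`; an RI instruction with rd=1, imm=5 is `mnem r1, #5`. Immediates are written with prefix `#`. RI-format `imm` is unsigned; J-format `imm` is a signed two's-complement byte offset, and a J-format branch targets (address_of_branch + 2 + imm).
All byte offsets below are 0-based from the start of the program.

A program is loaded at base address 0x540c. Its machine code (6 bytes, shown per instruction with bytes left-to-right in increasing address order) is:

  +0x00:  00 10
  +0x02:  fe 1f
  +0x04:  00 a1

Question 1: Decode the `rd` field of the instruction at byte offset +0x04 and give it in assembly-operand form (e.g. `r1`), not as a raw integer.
@+04  little-endian(00 a1) = 0xa100
  op=0xa100>>12=0xa ⇒ minus (RR)
  rd: (w>>10)&0x3=0x0 → r0
  rs: (w>>8)&0x3=0x1 → r1

r0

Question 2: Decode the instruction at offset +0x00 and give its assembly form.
[00] 00 10 → 0x1000
  opcode bits[15:12]=0x1: bne/J
  imm: (w>>0)&0xfff=0x0 → #0

bne #0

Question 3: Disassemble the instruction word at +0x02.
bne #-2

[02] fe 1f → 0x1ffe
  top 4b → 0x1 → bne [J]
  imm: (w>>0)&0xfff=0xffe (s12→-2) → #-2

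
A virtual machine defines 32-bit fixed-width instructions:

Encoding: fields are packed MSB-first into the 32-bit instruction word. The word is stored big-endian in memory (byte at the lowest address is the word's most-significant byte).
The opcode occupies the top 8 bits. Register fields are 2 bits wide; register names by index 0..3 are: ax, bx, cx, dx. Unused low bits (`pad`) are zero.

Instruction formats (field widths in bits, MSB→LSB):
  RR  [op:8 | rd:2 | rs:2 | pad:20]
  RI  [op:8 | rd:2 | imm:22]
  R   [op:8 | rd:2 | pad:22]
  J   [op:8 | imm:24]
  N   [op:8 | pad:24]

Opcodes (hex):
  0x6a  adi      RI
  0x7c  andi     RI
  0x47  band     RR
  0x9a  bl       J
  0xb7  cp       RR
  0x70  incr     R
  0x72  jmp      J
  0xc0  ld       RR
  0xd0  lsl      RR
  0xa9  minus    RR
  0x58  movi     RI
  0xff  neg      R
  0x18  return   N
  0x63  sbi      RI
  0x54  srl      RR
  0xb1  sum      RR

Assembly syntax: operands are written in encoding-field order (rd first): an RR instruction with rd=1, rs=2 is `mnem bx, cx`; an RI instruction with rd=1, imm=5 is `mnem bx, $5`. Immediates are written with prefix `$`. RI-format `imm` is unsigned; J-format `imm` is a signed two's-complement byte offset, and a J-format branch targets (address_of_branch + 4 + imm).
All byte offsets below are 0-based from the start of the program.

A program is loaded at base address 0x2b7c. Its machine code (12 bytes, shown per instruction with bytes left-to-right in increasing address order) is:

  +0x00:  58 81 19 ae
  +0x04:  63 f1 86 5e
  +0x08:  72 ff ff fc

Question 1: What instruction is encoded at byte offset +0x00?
[00] 58 81 19 ae → 0x588119ae
  opcode bits[31:24]=0x58: movi/RI
  rd: (w>>22)&0x3=0x2 → cx
  imm: (w>>0)&0x3fffff=0x119ae → $72110

movi cx, $72110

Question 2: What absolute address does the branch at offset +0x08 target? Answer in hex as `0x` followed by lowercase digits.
+0x08: 72 ff ff fc ⇒ word 0x72fffffc (big)
  opcode bits[31:24]=0x72: jmp/J
  imm@[23:0]=0xfffffc (s24→-4) ⇒ $-4
  target = base 0x2b7c + off 0x08 + 4 + imm -4 = 0x2b84

0x2b84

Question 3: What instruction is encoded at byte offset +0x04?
sbi dx, $3245662

[04] 63 f1 86 5e → 0x63f1865e
  opcode bits[31:24]=0x63: sbi/RI
  rd: (w>>22)&0x3=0x3 → dx
  imm: (w>>0)&0x3fffff=0x31865e → $3245662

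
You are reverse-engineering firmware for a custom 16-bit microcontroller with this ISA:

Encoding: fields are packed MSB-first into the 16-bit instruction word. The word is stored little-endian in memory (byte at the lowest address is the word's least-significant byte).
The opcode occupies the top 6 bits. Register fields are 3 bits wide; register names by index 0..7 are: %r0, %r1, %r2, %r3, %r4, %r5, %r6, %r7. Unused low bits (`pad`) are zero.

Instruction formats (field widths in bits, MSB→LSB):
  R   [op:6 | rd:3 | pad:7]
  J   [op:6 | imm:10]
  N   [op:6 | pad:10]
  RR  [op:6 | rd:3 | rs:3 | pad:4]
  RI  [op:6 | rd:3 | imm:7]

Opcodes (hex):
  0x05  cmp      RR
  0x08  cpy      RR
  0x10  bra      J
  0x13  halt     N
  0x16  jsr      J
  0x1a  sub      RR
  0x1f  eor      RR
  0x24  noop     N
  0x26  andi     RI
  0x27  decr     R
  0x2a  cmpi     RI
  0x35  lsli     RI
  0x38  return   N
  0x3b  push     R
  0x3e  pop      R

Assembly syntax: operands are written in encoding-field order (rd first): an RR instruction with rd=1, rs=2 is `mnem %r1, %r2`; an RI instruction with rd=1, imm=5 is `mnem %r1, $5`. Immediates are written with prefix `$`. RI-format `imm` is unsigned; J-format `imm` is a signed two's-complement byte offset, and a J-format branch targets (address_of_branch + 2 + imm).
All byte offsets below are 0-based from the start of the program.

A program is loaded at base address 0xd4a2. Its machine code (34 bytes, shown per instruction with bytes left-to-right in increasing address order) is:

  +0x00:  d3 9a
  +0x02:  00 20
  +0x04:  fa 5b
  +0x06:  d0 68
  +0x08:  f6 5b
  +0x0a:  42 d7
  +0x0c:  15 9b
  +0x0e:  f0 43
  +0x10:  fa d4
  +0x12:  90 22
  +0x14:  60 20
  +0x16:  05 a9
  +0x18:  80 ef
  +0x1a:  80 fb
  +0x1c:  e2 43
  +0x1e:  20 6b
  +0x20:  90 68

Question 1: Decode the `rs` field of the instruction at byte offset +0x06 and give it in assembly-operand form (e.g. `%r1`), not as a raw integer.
+0x06: d0 68 ⇒ word 0x68d0 (little)
  op=0x68d0>>10=0x1a ⇒ sub (RR)
  rd@[9:7]=0x1 ⇒ %r1
  rs@[6:4]=0x5 ⇒ %r5

%r5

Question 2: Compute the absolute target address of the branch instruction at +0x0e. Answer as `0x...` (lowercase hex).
@+0e  little-endian(f0 43) = 0x43f0
  top 6b → 0x10 → bra [J]
  [9:0] imm=1008 (s10→-16) = $-16
  target = base 0xd4a2 + off 0x0e + 2 + imm -16 = 0xd4a2

0xd4a2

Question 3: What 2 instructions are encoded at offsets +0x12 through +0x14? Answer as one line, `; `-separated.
cpy %r5, %r1; cpy %r0, %r6

+0x12: 90 22 ⇒ word 0x2290 (little)
  opcode bits[15:10]=0x8: cpy/RR
  rd: (w>>7)&0x7=0x5 → %r5
  rs: (w>>4)&0x7=0x1 → %r1
+0x14: 60 20 ⇒ word 0x2060 (little)
  opcode bits[15:10]=0x8: cpy/RR
  rd: (w>>7)&0x7=0x0 → %r0
  rs: (w>>4)&0x7=0x6 → %r6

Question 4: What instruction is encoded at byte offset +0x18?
push %r7

off 0x18: read 80 ef as little → 0xef80
  top 6b → 0x3b → push [R]
  rd@[9:7]=0x7 ⇒ %r7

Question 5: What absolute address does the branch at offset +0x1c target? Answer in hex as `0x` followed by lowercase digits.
0xd4a2

[1c] e2 43 → 0x43e2
  op=0x43e2>>10=0x10 ⇒ bra (J)
  imm: (w>>0)&0x3ff=0x3e2 (s10→-30) → $-30
  target = base 0xd4a2 + off 0x1c + 2 + imm -30 = 0xd4a2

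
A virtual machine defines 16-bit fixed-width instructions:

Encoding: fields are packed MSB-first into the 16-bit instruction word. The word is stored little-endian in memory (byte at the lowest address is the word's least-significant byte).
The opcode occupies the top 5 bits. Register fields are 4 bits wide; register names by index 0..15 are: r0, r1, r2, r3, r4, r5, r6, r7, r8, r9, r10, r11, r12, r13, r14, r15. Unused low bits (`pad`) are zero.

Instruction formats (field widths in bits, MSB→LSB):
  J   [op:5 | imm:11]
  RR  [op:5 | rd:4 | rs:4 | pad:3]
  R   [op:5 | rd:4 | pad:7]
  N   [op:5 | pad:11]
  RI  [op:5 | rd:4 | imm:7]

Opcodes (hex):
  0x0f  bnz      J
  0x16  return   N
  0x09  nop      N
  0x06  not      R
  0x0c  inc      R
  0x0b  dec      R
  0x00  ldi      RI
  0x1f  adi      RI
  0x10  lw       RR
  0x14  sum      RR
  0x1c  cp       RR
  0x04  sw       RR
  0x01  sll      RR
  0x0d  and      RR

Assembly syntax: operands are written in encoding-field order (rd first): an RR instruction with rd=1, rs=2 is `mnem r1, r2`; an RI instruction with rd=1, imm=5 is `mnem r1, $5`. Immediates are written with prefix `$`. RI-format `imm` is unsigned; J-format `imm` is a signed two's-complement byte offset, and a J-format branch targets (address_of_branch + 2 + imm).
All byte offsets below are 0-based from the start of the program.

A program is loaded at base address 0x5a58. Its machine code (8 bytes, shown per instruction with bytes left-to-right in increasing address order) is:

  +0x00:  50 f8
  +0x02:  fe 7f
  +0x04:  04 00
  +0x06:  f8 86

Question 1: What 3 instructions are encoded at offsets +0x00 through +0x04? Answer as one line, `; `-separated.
adi r0, $80; bnz $-2; ldi r0, $4

+0x00: 50 f8 ⇒ word 0xf850 (little)
  top 5b → 0x1f → adi [RI]
  [10:7] rd=0 = r0
  [6:0] imm=80 = $80
+0x02: fe 7f ⇒ word 0x7ffe (little)
  top 5b → 0xf → bnz [J]
  [10:0] imm=2046 (s11→-2) = $-2
+0x04: 04 00 ⇒ word 0x0004 (little)
  top 5b → 0x0 → ldi [RI]
  [10:7] rd=0 = r0
  [6:0] imm=4 = $4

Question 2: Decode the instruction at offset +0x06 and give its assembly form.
+0x06: f8 86 ⇒ word 0x86f8 (little)
  op=0x86f8>>11=0x10 ⇒ lw (RR)
  rd@[10:7]=0xd ⇒ r13
  rs@[6:3]=0xf ⇒ r15

lw r13, r15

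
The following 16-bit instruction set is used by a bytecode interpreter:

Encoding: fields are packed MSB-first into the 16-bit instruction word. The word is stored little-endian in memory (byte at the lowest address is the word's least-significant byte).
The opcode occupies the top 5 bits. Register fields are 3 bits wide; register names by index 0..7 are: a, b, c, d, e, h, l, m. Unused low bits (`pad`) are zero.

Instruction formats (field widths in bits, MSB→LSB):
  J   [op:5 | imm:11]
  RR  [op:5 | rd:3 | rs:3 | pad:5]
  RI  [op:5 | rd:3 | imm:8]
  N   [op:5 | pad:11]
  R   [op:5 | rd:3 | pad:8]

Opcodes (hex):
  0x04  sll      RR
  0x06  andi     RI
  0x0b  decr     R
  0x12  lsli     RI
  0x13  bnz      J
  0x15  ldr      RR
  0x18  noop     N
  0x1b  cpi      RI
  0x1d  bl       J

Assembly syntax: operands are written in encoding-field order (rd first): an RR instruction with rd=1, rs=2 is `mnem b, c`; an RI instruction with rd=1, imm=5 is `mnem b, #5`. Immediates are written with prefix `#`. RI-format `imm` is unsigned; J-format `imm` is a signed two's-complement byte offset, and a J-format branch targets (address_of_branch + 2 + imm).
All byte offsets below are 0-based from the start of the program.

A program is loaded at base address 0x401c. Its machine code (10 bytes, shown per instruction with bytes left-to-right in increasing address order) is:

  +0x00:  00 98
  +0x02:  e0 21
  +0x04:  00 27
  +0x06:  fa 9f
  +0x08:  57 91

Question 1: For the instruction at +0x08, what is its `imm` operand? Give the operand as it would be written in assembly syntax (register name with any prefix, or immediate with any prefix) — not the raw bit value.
[08] 57 91 → 0x9157
  op=0x9157>>11=0x12 ⇒ lsli (RI)
  [10:8] rd=1 = b
  [7:0] imm=87 = #87

#87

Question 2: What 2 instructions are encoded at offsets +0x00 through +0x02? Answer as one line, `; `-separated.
off 0x00: read 00 98 as little → 0x9800
  top 5b → 0x13 → bnz [J]
  [10:0] imm=0 = #0
off 0x02: read e0 21 as little → 0x21e0
  top 5b → 0x4 → sll [RR]
  [10:8] rd=1 = b
  [7:5] rs=7 = m

bnz #0; sll b, m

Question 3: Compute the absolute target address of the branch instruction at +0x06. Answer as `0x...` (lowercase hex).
off 0x06: read fa 9f as little → 0x9ffa
  top 5b → 0x13 → bnz [J]
  imm: (w>>0)&0x7ff=0x7fa (s11→-6) → #-6
  target = base 0x401c + off 0x06 + 2 + imm -6 = 0x401e

0x401e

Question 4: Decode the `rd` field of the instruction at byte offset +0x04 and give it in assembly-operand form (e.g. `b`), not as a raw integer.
m

+0x04: 00 27 ⇒ word 0x2700 (little)
  top 5b → 0x4 → sll [RR]
  rd: (w>>8)&0x7=0x7 → m
  rs: (w>>5)&0x7=0x0 → a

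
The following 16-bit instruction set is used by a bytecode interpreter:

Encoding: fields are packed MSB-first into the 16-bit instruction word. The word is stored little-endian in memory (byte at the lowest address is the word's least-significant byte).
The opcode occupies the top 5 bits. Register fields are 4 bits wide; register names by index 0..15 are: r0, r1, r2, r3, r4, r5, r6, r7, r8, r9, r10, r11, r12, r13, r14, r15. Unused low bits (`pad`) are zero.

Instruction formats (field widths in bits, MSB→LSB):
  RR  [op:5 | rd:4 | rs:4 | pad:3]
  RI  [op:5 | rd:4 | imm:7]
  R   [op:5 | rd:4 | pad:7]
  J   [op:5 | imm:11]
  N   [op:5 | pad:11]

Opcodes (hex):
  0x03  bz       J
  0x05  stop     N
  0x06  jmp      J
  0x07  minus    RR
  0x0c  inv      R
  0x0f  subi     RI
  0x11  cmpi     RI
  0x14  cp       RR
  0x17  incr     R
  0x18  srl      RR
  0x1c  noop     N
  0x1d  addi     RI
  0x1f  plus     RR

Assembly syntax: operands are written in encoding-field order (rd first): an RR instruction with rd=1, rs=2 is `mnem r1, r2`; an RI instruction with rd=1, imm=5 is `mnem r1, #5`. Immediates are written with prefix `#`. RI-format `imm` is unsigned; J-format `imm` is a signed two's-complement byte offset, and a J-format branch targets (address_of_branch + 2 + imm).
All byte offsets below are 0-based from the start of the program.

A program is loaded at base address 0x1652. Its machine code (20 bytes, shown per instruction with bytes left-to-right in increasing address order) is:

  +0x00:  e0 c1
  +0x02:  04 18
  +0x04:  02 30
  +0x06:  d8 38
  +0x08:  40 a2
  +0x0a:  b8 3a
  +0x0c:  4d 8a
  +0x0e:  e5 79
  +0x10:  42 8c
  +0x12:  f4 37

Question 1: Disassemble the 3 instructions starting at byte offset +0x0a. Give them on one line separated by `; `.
[0a] b8 3a → 0x3ab8
  op=0x3ab8>>11=0x7 ⇒ minus (RR)
  rd@[10:7]=0x5 ⇒ r5
  rs@[6:3]=0x7 ⇒ r7
[0c] 4d 8a → 0x8a4d
  op=0x8a4d>>11=0x11 ⇒ cmpi (RI)
  rd@[10:7]=0x4 ⇒ r4
  imm@[6:0]=0x4d ⇒ #77
[0e] e5 79 → 0x79e5
  op=0x79e5>>11=0xf ⇒ subi (RI)
  rd@[10:7]=0x3 ⇒ r3
  imm@[6:0]=0x65 ⇒ #101

minus r5, r7; cmpi r4, #77; subi r3, #101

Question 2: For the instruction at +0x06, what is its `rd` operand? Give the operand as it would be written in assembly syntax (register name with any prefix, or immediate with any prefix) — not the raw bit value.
[06] d8 38 → 0x38d8
  opcode bits[15:11]=0x7: minus/RR
  [10:7] rd=1 = r1
  [6:3] rs=11 = r11

r1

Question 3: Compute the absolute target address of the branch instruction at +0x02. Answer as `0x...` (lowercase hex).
+0x02: 04 18 ⇒ word 0x1804 (little)
  op=0x1804>>11=0x3 ⇒ bz (J)
  imm: (w>>0)&0x7ff=0x4 → #4
  target = base 0x1652 + off 0x02 + 2 + imm 4 = 0x165a

0x165a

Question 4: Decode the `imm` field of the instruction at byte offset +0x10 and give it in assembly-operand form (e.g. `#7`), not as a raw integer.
+0x10: 42 8c ⇒ word 0x8c42 (little)
  top 5b → 0x11 → cmpi [RI]
  rd: (w>>7)&0xf=0x8 → r8
  imm: (w>>0)&0x7f=0x42 → #66

#66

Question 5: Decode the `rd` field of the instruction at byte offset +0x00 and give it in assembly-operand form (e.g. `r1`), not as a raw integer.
+0x00: e0 c1 ⇒ word 0xc1e0 (little)
  top 5b → 0x18 → srl [RR]
  [10:7] rd=3 = r3
  [6:3] rs=12 = r12

r3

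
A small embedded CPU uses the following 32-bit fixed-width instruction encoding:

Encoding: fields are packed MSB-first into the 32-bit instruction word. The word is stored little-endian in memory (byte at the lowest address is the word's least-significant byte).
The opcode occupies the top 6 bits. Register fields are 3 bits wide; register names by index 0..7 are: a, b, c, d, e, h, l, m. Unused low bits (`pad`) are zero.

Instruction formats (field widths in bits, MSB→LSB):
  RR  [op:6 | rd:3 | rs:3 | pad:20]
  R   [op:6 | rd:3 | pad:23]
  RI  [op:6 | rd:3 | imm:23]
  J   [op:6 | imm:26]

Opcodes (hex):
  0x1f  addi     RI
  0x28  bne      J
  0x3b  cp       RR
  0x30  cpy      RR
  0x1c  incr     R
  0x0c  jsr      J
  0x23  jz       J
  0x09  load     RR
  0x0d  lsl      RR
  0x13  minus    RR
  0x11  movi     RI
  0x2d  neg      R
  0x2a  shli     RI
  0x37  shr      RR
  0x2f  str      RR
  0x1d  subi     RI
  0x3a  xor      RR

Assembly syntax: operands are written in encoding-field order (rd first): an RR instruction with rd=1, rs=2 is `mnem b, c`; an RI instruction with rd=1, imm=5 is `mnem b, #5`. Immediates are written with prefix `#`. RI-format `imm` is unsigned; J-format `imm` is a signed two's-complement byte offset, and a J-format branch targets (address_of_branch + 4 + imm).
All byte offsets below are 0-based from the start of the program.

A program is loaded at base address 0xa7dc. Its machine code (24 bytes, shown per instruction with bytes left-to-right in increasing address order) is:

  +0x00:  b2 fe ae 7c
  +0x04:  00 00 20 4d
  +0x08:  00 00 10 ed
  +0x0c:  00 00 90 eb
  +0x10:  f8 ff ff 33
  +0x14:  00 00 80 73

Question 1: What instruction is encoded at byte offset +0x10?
jsr #-8

off 0x10: read f8 ff ff 33 as little → 0x33fffff8
  op=0x33fffff8>>26=0xc ⇒ jsr (J)
  imm@[25:0]=0x3fffff8 (s26→-8) ⇒ #-8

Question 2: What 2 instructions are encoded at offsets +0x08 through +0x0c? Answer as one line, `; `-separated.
@+08  little-endian(00 00 10 ed) = 0xed100000
  op=0xed100000>>26=0x3b ⇒ cp (RR)
  [25:23] rd=2 = c
  [22:20] rs=1 = b
@+0c  little-endian(00 00 90 eb) = 0xeb900000
  op=0xeb900000>>26=0x3a ⇒ xor (RR)
  [25:23] rd=7 = m
  [22:20] rs=1 = b

cp c, b; xor m, b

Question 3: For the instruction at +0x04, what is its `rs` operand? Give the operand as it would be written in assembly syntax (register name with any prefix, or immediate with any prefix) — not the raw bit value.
[04] 00 00 20 4d → 0x4d200000
  op=0x4d200000>>26=0x13 ⇒ minus (RR)
  rd@[25:23]=0x2 ⇒ c
  rs@[22:20]=0x2 ⇒ c

c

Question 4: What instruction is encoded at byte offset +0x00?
addi b, #3079858

@+00  little-endian(b2 fe ae 7c) = 0x7caefeb2
  top 6b → 0x1f → addi [RI]
  rd@[25:23]=0x1 ⇒ b
  imm@[22:0]=0x2efeb2 ⇒ #3079858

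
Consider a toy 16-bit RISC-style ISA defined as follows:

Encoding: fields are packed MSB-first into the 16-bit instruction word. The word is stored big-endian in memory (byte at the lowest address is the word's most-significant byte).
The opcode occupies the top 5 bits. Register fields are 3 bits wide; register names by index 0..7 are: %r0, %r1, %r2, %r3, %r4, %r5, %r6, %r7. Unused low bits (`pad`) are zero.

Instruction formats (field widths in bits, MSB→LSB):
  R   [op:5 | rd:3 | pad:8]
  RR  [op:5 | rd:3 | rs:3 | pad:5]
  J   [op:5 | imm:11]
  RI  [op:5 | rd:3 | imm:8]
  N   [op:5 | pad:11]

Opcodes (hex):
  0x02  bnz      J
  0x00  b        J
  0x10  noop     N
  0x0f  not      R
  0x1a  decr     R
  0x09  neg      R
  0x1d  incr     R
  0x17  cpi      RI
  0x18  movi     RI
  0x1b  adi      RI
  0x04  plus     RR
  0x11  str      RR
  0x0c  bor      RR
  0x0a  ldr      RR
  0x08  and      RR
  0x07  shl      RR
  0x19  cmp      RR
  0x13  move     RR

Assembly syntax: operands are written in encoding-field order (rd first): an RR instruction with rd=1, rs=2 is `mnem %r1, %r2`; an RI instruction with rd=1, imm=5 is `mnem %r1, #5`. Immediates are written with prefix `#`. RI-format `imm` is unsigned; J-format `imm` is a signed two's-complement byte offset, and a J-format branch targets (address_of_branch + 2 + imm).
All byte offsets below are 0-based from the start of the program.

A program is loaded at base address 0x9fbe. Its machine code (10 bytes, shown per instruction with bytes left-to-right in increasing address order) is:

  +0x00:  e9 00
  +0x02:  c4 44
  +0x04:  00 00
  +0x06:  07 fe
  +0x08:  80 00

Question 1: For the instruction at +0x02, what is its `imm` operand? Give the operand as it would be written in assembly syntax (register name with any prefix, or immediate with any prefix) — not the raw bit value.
#68

[02] c4 44 → 0xc444
  opcode bits[15:11]=0x18: movi/RI
  rd@[10:8]=0x4 ⇒ %r4
  imm@[7:0]=0x44 ⇒ #68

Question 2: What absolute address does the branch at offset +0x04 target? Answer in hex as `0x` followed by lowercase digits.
0x9fc4

+0x04: 00 00 ⇒ word 0x0000 (big)
  top 5b → 0x0 → b [J]
  imm: (w>>0)&0x7ff=0x0 → #0
  target = base 0x9fbe + off 0x04 + 2 + imm 0 = 0x9fc4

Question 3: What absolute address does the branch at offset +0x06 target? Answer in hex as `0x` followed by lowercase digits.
0x9fc4

[06] 07 fe → 0x07fe
  op=0x07fe>>11=0x0 ⇒ b (J)
  imm: (w>>0)&0x7ff=0x7fe (s11→-2) → #-2
  target = base 0x9fbe + off 0x06 + 2 + imm -2 = 0x9fc4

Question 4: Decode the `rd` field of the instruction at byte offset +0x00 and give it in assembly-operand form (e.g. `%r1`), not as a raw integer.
+0x00: e9 00 ⇒ word 0xe900 (big)
  op=0xe900>>11=0x1d ⇒ incr (R)
  rd: (w>>8)&0x7=0x1 → %r1

%r1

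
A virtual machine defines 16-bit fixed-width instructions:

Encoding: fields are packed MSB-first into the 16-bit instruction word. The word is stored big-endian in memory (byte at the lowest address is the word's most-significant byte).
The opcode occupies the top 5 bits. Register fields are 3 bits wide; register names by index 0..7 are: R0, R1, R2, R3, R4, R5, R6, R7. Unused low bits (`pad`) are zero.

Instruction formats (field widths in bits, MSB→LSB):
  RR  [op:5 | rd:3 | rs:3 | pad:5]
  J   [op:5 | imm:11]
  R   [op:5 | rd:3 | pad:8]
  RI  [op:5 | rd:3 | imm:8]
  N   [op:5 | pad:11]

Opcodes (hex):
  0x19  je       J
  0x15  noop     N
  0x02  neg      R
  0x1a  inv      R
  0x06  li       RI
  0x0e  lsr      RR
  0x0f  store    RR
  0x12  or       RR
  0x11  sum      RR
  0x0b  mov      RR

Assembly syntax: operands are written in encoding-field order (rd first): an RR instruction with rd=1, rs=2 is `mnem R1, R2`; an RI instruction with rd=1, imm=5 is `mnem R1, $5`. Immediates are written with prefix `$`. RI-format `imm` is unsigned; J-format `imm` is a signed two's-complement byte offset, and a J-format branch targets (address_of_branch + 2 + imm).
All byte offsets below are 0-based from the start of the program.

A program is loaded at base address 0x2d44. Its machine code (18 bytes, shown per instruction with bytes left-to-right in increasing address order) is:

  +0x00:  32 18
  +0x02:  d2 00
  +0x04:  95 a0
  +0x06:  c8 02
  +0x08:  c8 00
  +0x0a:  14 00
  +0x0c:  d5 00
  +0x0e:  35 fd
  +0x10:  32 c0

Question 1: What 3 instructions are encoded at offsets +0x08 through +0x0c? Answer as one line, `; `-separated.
@+08  big-endian(c8 00) = 0xc800
  opcode bits[15:11]=0x19: je/J
  [10:0] imm=0 = $0
@+0a  big-endian(14 00) = 0x1400
  opcode bits[15:11]=0x2: neg/R
  [10:8] rd=4 = R4
@+0c  big-endian(d5 00) = 0xd500
  opcode bits[15:11]=0x1a: inv/R
  [10:8] rd=5 = R5

je $0; neg R4; inv R5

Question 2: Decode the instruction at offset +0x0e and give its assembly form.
li R5, $253

[0e] 35 fd → 0x35fd
  op=0x35fd>>11=0x6 ⇒ li (RI)
  [10:8] rd=5 = R5
  [7:0] imm=253 = $253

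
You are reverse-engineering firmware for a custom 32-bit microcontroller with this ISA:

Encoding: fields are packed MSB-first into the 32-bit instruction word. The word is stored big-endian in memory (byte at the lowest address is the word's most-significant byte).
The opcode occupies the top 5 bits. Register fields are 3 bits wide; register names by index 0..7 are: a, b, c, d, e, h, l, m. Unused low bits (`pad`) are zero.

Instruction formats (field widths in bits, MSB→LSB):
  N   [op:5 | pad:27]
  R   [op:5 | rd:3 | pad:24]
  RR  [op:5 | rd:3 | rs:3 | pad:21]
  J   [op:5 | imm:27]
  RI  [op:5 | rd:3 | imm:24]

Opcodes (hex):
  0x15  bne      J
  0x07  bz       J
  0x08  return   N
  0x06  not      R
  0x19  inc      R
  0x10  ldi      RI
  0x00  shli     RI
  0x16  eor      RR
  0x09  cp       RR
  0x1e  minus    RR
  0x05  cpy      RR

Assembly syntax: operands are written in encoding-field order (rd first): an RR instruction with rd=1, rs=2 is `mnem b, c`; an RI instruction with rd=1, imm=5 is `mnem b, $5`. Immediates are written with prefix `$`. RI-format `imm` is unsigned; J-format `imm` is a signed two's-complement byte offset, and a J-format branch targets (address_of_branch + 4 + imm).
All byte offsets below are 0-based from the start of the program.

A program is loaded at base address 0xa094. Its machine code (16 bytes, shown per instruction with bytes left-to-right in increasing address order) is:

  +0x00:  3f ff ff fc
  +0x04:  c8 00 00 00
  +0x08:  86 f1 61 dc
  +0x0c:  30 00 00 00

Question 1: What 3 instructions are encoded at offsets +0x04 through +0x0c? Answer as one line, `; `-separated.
inc a; ldi l, $15819228; not a

[04] c8 00 00 00 → 0xc8000000
  op=0xc8000000>>27=0x19 ⇒ inc (R)
  rd: (w>>24)&0x7=0x0 → a
[08] 86 f1 61 dc → 0x86f161dc
  op=0x86f161dc>>27=0x10 ⇒ ldi (RI)
  rd: (w>>24)&0x7=0x6 → l
  imm: (w>>0)&0xffffff=0xf161dc → $15819228
[0c] 30 00 00 00 → 0x30000000
  op=0x30000000>>27=0x6 ⇒ not (R)
  rd: (w>>24)&0x7=0x0 → a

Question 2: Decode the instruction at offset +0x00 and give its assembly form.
bz $-4

@+00  big-endian(3f ff ff fc) = 0x3ffffffc
  top 5b → 0x7 → bz [J]
  imm: (w>>0)&0x7ffffff=0x7fffffc (s27→-4) → $-4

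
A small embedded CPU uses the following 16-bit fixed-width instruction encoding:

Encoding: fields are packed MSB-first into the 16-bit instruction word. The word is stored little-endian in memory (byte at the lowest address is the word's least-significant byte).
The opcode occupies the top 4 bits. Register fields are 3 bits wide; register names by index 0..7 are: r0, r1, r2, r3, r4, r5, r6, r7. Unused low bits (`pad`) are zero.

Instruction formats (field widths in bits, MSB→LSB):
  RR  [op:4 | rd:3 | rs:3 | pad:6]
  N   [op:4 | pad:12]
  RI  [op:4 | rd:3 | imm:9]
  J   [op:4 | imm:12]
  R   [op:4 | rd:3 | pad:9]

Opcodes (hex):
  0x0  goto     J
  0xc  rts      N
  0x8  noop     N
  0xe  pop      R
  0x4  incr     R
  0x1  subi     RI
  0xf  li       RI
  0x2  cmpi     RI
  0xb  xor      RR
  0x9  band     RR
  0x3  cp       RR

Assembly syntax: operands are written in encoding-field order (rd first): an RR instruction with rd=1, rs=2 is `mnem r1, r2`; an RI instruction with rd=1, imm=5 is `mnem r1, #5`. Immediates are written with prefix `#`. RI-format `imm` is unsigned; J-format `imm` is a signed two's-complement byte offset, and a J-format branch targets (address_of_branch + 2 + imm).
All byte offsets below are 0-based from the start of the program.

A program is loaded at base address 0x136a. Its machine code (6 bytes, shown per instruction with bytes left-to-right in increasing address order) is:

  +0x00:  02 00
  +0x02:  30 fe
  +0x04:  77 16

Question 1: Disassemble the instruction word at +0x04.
subi r3, #119

@+04  little-endian(77 16) = 0x1677
  opcode bits[15:12]=0x1: subi/RI
  [11:9] rd=3 = r3
  [8:0] imm=119 = #119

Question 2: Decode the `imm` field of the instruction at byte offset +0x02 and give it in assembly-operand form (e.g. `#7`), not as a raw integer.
off 0x02: read 30 fe as little → 0xfe30
  op=0xfe30>>12=0xf ⇒ li (RI)
  rd@[11:9]=0x7 ⇒ r7
  imm@[8:0]=0x30 ⇒ #48

#48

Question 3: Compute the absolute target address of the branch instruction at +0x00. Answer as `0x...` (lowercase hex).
0x136e

+0x00: 02 00 ⇒ word 0x0002 (little)
  op=0x0002>>12=0x0 ⇒ goto (J)
  [11:0] imm=2 = #2
  target = base 0x136a + off 0x00 + 2 + imm 2 = 0x136e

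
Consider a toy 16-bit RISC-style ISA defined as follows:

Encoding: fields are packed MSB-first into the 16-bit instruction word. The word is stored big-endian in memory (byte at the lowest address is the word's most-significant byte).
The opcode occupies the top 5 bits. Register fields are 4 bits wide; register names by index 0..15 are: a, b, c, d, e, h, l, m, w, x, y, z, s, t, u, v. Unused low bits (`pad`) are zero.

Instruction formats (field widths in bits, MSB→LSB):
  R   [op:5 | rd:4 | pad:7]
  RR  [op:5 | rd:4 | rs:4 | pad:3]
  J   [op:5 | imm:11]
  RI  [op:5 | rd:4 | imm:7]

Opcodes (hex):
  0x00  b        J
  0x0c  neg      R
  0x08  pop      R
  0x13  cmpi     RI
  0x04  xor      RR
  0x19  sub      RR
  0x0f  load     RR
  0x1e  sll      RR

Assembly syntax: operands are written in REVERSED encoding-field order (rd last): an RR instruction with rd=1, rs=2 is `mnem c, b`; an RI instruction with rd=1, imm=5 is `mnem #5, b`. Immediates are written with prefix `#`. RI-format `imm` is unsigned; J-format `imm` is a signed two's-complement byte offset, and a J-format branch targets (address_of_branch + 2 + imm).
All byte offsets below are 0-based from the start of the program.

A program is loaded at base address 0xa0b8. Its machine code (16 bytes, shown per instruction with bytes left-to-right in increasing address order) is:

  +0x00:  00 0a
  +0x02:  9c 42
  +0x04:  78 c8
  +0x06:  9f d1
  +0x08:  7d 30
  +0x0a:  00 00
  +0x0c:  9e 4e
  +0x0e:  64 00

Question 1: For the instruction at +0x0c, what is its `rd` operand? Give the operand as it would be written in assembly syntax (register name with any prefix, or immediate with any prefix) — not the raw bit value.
[0c] 9e 4e → 0x9e4e
  op=0x9e4e>>11=0x13 ⇒ cmpi (RI)
  [10:7] rd=12 = s
  [6:0] imm=78 = #78

s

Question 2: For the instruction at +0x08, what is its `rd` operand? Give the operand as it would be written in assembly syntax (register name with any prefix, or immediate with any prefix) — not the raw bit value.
y

@+08  big-endian(7d 30) = 0x7d30
  op=0x7d30>>11=0xf ⇒ load (RR)
  [10:7] rd=10 = y
  [6:3] rs=6 = l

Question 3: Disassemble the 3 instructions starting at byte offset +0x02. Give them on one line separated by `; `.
cmpi #66, w; load x, b; cmpi #81, v

@+02  big-endian(9c 42) = 0x9c42
  op=0x9c42>>11=0x13 ⇒ cmpi (RI)
  rd@[10:7]=0x8 ⇒ w
  imm@[6:0]=0x42 ⇒ #66
@+04  big-endian(78 c8) = 0x78c8
  op=0x78c8>>11=0xf ⇒ load (RR)
  rd@[10:7]=0x1 ⇒ b
  rs@[6:3]=0x9 ⇒ x
@+06  big-endian(9f d1) = 0x9fd1
  op=0x9fd1>>11=0x13 ⇒ cmpi (RI)
  rd@[10:7]=0xf ⇒ v
  imm@[6:0]=0x51 ⇒ #81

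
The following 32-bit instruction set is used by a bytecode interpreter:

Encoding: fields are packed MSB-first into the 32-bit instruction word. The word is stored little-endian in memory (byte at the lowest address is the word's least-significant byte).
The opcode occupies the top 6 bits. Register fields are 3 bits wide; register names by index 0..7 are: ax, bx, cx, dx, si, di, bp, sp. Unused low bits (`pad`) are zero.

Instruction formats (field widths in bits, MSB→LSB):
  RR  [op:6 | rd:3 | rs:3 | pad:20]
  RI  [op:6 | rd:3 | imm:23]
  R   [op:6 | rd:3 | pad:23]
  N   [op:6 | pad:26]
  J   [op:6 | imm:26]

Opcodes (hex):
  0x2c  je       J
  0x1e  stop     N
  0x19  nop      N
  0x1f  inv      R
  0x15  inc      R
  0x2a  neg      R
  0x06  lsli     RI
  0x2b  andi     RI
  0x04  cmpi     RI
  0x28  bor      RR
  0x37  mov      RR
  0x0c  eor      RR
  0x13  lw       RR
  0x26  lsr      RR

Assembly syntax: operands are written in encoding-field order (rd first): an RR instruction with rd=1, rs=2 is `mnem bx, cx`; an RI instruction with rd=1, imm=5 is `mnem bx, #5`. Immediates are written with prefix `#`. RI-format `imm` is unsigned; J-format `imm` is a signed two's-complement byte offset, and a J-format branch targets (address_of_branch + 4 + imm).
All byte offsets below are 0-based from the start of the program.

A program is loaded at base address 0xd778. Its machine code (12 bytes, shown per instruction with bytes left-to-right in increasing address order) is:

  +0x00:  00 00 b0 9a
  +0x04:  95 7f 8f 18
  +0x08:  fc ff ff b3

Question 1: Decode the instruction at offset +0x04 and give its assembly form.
lsli bx, #1015701

[04] 95 7f 8f 18 → 0x188f7f95
  opcode bits[31:26]=0x6: lsli/RI
  [25:23] rd=1 = bx
  [22:0] imm=1015701 = #1015701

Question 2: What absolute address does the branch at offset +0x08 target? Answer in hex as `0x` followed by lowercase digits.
@+08  little-endian(fc ff ff b3) = 0xb3fffffc
  op=0xb3fffffc>>26=0x2c ⇒ je (J)
  imm: (w>>0)&0x3ffffff=0x3fffffc (s26→-4) → #-4
  target = base 0xd778 + off 0x08 + 4 + imm -4 = 0xd780

0xd780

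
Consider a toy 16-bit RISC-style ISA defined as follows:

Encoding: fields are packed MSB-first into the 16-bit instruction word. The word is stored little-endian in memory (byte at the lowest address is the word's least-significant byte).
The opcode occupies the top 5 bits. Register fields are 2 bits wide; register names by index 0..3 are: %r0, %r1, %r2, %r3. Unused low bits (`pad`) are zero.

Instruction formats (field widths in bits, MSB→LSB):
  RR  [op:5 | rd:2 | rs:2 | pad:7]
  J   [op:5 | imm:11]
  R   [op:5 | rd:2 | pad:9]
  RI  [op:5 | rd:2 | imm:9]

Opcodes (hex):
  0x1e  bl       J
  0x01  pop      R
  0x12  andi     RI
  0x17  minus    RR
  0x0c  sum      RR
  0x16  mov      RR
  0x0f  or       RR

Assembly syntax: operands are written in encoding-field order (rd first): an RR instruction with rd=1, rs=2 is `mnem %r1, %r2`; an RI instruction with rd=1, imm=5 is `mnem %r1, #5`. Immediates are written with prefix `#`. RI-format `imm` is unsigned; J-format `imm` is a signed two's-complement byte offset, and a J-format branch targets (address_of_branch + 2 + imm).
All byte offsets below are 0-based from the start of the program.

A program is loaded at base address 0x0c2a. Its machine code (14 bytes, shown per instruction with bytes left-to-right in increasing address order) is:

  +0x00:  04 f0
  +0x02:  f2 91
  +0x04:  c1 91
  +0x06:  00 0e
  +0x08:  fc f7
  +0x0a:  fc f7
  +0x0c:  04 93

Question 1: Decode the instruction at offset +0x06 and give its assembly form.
+0x06: 00 0e ⇒ word 0x0e00 (little)
  top 5b → 0x1 → pop [R]
  rd: (w>>9)&0x3=0x3 → %r3

pop %r3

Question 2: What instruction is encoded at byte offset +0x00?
bl #4

@+00  little-endian(04 f0) = 0xf004
  opcode bits[15:11]=0x1e: bl/J
  imm@[10:0]=0x4 ⇒ #4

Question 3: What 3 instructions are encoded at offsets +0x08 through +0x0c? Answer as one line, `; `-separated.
@+08  little-endian(fc f7) = 0xf7fc
  top 5b → 0x1e → bl [J]
  [10:0] imm=2044 (s11→-4) = #-4
@+0a  little-endian(fc f7) = 0xf7fc
  top 5b → 0x1e → bl [J]
  [10:0] imm=2044 (s11→-4) = #-4
@+0c  little-endian(04 93) = 0x9304
  top 5b → 0x12 → andi [RI]
  [10:9] rd=1 = %r1
  [8:0] imm=260 = #260

bl #-4; bl #-4; andi %r1, #260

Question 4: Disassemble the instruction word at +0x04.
@+04  little-endian(c1 91) = 0x91c1
  op=0x91c1>>11=0x12 ⇒ andi (RI)
  rd@[10:9]=0x0 ⇒ %r0
  imm@[8:0]=0x1c1 ⇒ #449

andi %r0, #449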